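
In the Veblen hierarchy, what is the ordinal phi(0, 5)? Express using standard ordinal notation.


phi(0, 5):
phi(0, beta) = omega^beta by definition.
phi(0, 5) = omega^5

omega^5


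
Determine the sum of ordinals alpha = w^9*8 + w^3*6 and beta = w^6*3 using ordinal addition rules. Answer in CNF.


Ordinal addition (w^9*8 + w^3*6) + w^6*3:
alpha's leading term has exponent 9 > beta's exponent 6, so it survives.
alpha's tail term has exponent 3 < beta's exponent 6, so it is absorbed by beta.
In ordinal addition, any term followed by a strictly larger-exponent term is absorbed.
Result = w^9*8 + w^6*3

w^9*8 + w^6*3


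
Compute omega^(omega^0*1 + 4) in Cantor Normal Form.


omega^(omega^0*1 + 4):
omega^0 = 1, so the exponent is 1 + 4 = 5 (finite ordinal addition).
Result = omega^5, already a single CNF term.

omega^5


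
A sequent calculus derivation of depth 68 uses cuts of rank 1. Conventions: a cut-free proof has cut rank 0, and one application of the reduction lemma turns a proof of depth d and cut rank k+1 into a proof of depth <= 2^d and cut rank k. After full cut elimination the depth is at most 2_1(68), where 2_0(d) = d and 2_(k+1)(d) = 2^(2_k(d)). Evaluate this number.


Each rank reduction sends depth d to at most 2^d; cut rank r needs r reductions.
2_0(68) = 68
2_1(68) = 2^68 = 295147905179352825856
Cut-free depth bound = 295147905179352825856

295147905179352825856


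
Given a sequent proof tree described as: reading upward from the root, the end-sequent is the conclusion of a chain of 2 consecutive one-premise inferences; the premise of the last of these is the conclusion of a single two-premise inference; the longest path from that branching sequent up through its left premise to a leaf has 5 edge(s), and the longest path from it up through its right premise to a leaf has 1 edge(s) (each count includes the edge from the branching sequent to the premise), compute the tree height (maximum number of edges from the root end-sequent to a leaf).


Longest path through the left premise: 5 edges (measured from the branching sequent)
Longest path through the right premise: 1 edges
Height of the subtree rooted at the branching sequent: max(5, 1) = 5
The branching sequent sits 2 edges above the root (the chain of one-premise inferences), so height = 5 + 2 = 7

7


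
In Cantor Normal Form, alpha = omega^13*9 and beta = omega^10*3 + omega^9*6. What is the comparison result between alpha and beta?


Compare term by term from highest exponent:
alpha = omega^13*9
beta = omega^10*3 + omega^9*6
Term 1: alpha has omega^13*9, beta has omega^10*3
Term 2: alpha has omega^0*0, beta has omega^9*6
Result: alpha > beta

alpha > beta


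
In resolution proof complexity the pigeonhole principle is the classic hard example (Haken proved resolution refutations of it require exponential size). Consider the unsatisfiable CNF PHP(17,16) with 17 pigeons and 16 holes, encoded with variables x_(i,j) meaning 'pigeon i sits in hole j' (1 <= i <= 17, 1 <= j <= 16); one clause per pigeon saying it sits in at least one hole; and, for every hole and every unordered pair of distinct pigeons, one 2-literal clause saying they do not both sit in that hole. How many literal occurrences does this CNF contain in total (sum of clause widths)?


PHP(17,16): 17 pigeons, 16 holes, 17*16 = 272 variables.
- pigeon clauses: one per pigeon -> 17 clauses of width 16 -> 272 literals
- hole clauses: 16 holes * C(17,2) = 16 * 136 -> 2176 clauses of width 2 -> 4352 literals
Total literal occurrences = 272 + 4352 = 4624

4624


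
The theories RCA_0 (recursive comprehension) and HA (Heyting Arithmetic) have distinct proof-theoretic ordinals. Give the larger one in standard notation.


Proof-theoretic ordinal of RCA_0 (recursive comprehension): omega^omega
Proof-theoretic ordinal of HA (Heyting Arithmetic): epsilon_0
Comparing: omega^omega < epsilon_0.
The larger ordinal is epsilon_0 (from HA (Heyting Arithmetic)).

epsilon_0


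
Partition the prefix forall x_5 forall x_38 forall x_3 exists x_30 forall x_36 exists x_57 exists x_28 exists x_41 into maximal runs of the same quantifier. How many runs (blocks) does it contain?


Alternations = 3.
Blocks = alternations + 1 = 4

4


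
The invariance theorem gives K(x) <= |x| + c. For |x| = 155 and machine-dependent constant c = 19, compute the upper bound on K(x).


K(x) <= |x| + c = 155 + 19 = 174

174


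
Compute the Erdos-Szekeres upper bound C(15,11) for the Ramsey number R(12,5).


R(12,5) <= C(12+5-2, 12-1) = C(15, 11)
C(15, 11) = 15! / (11! * 4!)
= 1365

1365


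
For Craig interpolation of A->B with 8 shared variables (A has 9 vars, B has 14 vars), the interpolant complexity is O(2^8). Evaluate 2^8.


Shared atoms = 8
Craig interpolant size bound = 2^8
= 256

256


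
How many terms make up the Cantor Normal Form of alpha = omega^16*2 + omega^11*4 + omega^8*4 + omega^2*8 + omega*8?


CNF: omega^16*2 + omega^11*4 + omega^8*4 + omega^2*8 + omega*8
Count the summands separated by '+':
  term 1: omega^16*2
  term 2: omega^11*4
  term 3: omega^8*4
  term 4: omega^2*8
  term 5: omega*8
Total terms = 5

5


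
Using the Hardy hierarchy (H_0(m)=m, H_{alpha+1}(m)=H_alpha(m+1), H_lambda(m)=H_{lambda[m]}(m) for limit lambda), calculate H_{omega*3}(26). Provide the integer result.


H_{omega*3}(26):
For the Hardy hierarchy, H_{omega*k}(n) = 2^k * n.
2^3 = 8.
8 * 26 = 208

208


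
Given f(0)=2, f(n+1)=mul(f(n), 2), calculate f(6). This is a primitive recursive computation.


f(0) = 2
f(1) = mul(f(0), 2) = mul(2, 2) = 4
f(2) = mul(f(1), 2) = mul(4, 2) = 8
f(3) = mul(f(2), 2) = mul(8, 2) = 16
f(4) = mul(f(3), 2) = mul(16, 2) = 32
f(5) = mul(f(4), 2) = mul(32, 2) = 64
f(6) = mul(f(5), 2) = mul(64, 2) = 128


128


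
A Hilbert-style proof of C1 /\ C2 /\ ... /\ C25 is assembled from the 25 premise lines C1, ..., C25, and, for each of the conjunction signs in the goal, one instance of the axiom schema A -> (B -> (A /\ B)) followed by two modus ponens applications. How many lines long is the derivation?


Conjoining 25 premises:
- 25 premise lines
- the goal has 24 conjunction signs; each costs 1 axiom instance + 2 MP = 3 lines: 3 * 24 = 72
Total = 25 + 72 = 97 lines.

97


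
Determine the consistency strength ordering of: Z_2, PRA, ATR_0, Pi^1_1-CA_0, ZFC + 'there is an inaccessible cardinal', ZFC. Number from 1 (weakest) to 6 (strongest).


Ordering by consistency strength:
1. PRA
2. ATR_0
3. Pi^1_1-CA_0
4. Z_2
5. ZFC
6. ZFC + 'there is an inaccessible cardinal'


Z_2=4, PRA=1, ATR_0=2, Pi^1_1-CA_0=3, ZFC + 'there is an inaccessible cardinal'=6, ZFC=5


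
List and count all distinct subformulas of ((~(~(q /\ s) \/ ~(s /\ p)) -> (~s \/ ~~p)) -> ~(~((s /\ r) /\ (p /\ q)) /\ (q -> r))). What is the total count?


Formula: ((~(~(q /\ s) \/ ~(s /\ p)) -> (~s \/ ~~p)) -> ~(~((s /\ r) /\ (p /\ q)) /\ (q -> r)))
Subformulas found:
  1. r
  2. q
  3. s
  4. p
  5. ~p
  6. ~s
  7. ~~p
  8. (s /\ p)
  9. (p /\ q)
  10. (s /\ r)
  11. (q /\ s)
  12. (q -> r)
  13. ~(q /\ s)
  14. ~(s /\ p)
  15. (~s \/ ~~p)
  16. ((s /\ r) /\ (p /\ q))
  17. ~((s /\ r) /\ (p /\ q))
  18. (~(q /\ s) \/ ~(s /\ p))
  19. ~(~(q /\ s) \/ ~(s /\ p))
  20. (~((s /\ r) /\ (p /\ q)) /\ (q -> r))
  21. ~(~((s /\ r) /\ (p /\ q)) /\ (q -> r))
  22. (~(~(q /\ s) \/ ~(s /\ p)) -> (~s \/ ~~p))
  23. ((~(~(q /\ s) \/ ~(s /\ p)) -> (~s \/ ~~p)) -> ~(~((s /\ r) /\ (p /\ q)) /\ (q -> r)))
Total distinct subformulas = 23

23


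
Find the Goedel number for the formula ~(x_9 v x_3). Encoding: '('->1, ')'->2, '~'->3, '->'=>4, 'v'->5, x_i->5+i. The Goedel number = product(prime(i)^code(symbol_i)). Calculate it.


Formula: ~(x_9 v x_3)
Symbol codes: [3, 1, 14, 5, 8, 2]
Primes: [2, 3, 5, 7, 11, 13]
p_1^3 = 2^3 = 8
p_2^1 = 3^1 = 3
p_3^14 = 5^14 = 6103515625
p_4^5 = 7^5 = 16807
p_5^8 = 11^8 = 214358881
p_6^2 = 13^2 = 169
Product = 89188670140345166015625000

89188670140345166015625000


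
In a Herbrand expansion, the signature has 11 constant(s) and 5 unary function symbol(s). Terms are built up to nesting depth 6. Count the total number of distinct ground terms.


Herbrand terms by depth:
Depth 0: 11 constants
Depth 1: 55 new terms (running total: 66)
Depth 2: 275 new terms (running total: 341)
Depth 3: 1375 new terms (running total: 1716)
Depth 4: 6875 new terms (running total: 8591)
Depth 5: 34375 new terms (running total: 42966)
Depth 6: 171875 new terms (running total: 214841)
Total distinct ground terms = 214841

214841


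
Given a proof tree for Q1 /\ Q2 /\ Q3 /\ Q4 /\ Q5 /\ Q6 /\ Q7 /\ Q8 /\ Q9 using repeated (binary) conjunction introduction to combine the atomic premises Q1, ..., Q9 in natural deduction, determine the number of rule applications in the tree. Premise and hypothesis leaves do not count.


The target conjunction has 9 conjuncts, i.e. 8 binary /\ connectives.
Each conjunction-intro joins two pieces, so 9 atoms require 9-1 = 8 applications.
Total inference nodes = 8

8


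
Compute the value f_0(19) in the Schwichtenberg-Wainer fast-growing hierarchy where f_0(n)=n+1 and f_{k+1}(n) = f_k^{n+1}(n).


f_0(19) = 19 + 1 = 20

20


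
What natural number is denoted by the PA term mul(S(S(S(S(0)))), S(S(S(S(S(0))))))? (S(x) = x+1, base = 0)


mul(S^4(0), S^5(0)):
S^4(0) = 4
S^5(0) = 5
4 * 5 = 20

20


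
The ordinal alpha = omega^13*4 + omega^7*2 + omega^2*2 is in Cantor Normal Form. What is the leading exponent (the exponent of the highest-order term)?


CNF: omega^13*4 + omega^7*2 + omega^2*2
The leading term is omega^13*4, which has exponent 13.

13


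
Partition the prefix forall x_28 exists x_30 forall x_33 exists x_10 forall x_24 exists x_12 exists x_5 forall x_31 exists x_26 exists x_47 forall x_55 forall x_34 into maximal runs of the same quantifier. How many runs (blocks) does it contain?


Alternations = 8.
Blocks = alternations + 1 = 9

9


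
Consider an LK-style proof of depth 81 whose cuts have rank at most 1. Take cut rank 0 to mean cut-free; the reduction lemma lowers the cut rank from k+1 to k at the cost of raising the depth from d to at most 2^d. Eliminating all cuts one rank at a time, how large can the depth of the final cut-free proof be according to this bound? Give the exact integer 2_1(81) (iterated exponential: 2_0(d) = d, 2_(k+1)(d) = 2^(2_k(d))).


Each rank reduction sends depth d to at most 2^d; cut rank r needs r reductions.
2_0(81) = 81
2_1(81) = 2^81 = 2417851639229258349412352
Cut-free depth bound = 2417851639229258349412352

2417851639229258349412352


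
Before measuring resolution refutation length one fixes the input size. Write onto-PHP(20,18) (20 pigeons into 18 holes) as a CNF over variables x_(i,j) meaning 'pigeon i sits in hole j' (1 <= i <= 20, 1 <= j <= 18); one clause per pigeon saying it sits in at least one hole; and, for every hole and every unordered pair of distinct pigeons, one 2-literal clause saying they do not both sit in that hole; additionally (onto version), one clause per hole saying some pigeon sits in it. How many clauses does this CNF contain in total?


onto-PHP(20,18): 20 pigeons, 18 holes, 20*18 = 360 variables.
- pigeon clauses: one per pigeon -> 20 clauses
- hole clauses: 18 holes * C(20,2) = 18 * 190 -> 3420 clauses
- onto clauses: one per hole -> 18 clauses
Total clauses = 20 + 3420 + 18 = 3458

3458


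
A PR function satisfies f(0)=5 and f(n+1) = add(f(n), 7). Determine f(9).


f(0) = 5
f(1) = add(f(0), 7) = add(5, 7) = 12
f(2) = add(f(1), 7) = add(12, 7) = 19
f(3) = add(f(2), 7) = add(19, 7) = 26
f(4) = add(f(3), 7) = add(26, 7) = 33
f(5) = add(f(4), 7) = add(33, 7) = 40
f(6) = add(f(5), 7) = add(40, 7) = 47
f(7) = add(f(6), 7) = add(47, 7) = 54
f(8) = add(f(7), 7) = add(54, 7) = 61
f(9) = add(f(8), 7) = add(61, 7) = 68


68


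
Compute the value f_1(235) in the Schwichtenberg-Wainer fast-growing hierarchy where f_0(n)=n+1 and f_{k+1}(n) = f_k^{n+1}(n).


f_1(235) = f_0^236(235)
f_0 adds 1 each time, applied 236 times.
f_1(235) = 235 + 236 = 471

471


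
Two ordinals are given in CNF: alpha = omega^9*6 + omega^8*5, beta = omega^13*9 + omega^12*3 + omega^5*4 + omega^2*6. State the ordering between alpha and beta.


Compare term by term from highest exponent:
alpha = omega^9*6 + omega^8*5
beta = omega^13*9 + omega^12*3 + omega^5*4 + omega^2*6
Term 1: alpha has omega^9*6, beta has omega^13*9
Term 2: alpha has omega^8*5, beta has omega^12*3
Term 3: alpha has omega^0*0, beta has omega^5*4
Term 4: alpha has omega^0*0, beta has omega^2*6
Result: alpha < beta

alpha < beta


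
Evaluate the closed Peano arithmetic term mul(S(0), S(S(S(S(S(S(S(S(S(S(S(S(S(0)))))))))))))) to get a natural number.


mul(S^1(0), S^13(0)):
S^1(0) = 1
S^13(0) = 13
1 * 13 = 13

13


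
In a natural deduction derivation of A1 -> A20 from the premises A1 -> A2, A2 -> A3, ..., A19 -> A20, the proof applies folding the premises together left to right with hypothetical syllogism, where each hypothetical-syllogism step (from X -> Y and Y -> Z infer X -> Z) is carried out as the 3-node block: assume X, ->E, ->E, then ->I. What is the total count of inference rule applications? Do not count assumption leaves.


There are 19 premises in the chain. The first HS step combines premises 1 and 2; each further premise needs one more HS step.
So 19 premises require 19 - 1 = 18 hypothetical-syllogism steps.
Each HS step uses 3 inference nodes (->E, ->E, ->I).
18 * 3 = 54 total inference nodes.

54


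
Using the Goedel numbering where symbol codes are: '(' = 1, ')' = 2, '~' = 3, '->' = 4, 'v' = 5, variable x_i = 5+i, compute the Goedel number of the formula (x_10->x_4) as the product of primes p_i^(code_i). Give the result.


Formula: (x_10->x_4)
Symbol codes: [1, 15, 4, 9, 2]
Primes: [2, 3, 5, 7, 11]
p_1^1 = 2^1 = 2
p_2^15 = 3^15 = 14348907
p_3^4 = 5^4 = 625
p_4^9 = 7^9 = 40353607
p_5^2 = 11^2 = 121
Product = 87578310786079286250

87578310786079286250


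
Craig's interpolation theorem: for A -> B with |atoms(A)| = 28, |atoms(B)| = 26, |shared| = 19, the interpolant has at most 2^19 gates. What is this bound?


Shared atoms = 19
Craig interpolant size bound = 2^19
= 524288

524288


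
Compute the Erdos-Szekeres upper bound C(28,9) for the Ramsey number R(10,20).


R(10,20) <= C(10+20-2, 10-1) = C(28, 9)
C(28, 9) = 28! / (9! * 19!)
= 6906900

6906900


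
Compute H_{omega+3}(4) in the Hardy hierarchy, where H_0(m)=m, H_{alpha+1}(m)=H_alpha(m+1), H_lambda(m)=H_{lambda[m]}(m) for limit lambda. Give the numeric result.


H_{omega+3}(4):
Unwind the 3 successor steps: H_{omega+3}(4) = H_omega(4+3) = H_omega(7).
H_omega(m) = H_m(m) = m + m = 2m.
Result = 2 * 7 = 14

14


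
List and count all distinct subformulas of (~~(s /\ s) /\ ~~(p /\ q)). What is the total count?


Formula: (~~(s /\ s) /\ ~~(p /\ q))
Subformulas found:
  1. q
  2. s
  3. p
  4. (s /\ s)
  5. (p /\ q)
  6. ~(p /\ q)
  7. ~(s /\ s)
  8. ~~(p /\ q)
  9. ~~(s /\ s)
  10. (~~(s /\ s) /\ ~~(p /\ q))
Total distinct subformulas = 10

10


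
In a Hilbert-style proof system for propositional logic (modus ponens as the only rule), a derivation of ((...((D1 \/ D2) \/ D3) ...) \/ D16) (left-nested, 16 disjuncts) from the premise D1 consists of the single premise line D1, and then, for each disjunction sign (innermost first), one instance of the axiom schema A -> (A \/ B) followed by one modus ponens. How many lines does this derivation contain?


Building the left-nested 16-ary disjunction from D1:
- 1 premise line (D1)
- 16 disjuncts means 15 disjunction signs; each needs 1 axiom instance + 1 MP = 2 lines: 2 * 15 = 30
Total = 1 + 30 = 31 lines.

31


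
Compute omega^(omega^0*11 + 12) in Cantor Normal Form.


omega^(omega^0*11 + 12):
omega^0 = 1, so the exponent is 11 + 12 = 23 (finite ordinal addition).
Result = omega^23, already a single CNF term.

omega^23


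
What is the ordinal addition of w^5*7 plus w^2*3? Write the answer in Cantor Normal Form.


Ordinal addition w^5*7 + w^2*3:
Leading exponent of alpha (5) > leading exponent of beta (2).
Since alpha's term has higher exponent than beta's leading term,
the sum is simply alpha followed by beta.
Result = w^5*7 + w^2*3

w^5*7 + w^2*3


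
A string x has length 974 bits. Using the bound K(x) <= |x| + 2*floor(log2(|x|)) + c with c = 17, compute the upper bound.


floor(log2(974)) = 9
2 * 9 = 18
K(x) <= 974 + 18 + 17 = 1009

1009


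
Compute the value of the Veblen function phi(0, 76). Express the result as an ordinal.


phi(0, 76):
phi(0, beta) = omega^beta by definition.
phi(0, 76) = omega^76

omega^76


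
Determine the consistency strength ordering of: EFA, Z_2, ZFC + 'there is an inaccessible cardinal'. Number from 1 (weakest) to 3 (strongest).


Ordering by consistency strength:
1. EFA
2. Z_2
3. ZFC + 'there is an inaccessible cardinal'


EFA=1, Z_2=2, ZFC + 'there is an inaccessible cardinal'=3


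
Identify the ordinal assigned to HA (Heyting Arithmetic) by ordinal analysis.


The proof-theoretic ordinal of HA (Heyting Arithmetic) is a standard result in ordinal analysis.
This ordinal is the supremum of order types of primitive recursive well-orderings
that the theory can prove to be well-ordered.
For HA (Heyting Arithmetic), the proof-theoretic ordinal is epsilon_0.

epsilon_0


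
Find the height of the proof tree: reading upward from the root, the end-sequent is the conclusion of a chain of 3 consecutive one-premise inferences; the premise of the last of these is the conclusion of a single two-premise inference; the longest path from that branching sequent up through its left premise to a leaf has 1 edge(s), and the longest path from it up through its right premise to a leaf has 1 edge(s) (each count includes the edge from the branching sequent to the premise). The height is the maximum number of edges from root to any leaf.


Longest path through the left premise: 1 edges (measured from the branching sequent)
Longest path through the right premise: 1 edges
Height of the subtree rooted at the branching sequent: max(1, 1) = 1
The branching sequent sits 3 edges above the root (the chain of one-premise inferences), so height = 1 + 3 = 4

4


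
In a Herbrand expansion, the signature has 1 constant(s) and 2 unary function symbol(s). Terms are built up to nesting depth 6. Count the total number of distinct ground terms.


Herbrand terms by depth:
Depth 0: 1 constants
Depth 1: 2 new terms (running total: 3)
Depth 2: 4 new terms (running total: 7)
Depth 3: 8 new terms (running total: 15)
Depth 4: 16 new terms (running total: 31)
Depth 5: 32 new terms (running total: 63)
Depth 6: 64 new terms (running total: 127)
Total distinct ground terms = 127

127


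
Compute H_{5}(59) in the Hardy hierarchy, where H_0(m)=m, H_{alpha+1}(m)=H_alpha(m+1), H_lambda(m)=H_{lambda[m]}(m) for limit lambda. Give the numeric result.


H_5(59):
For finite ordinals k, H_k(n) = n + k (each successor step adds 1).
H_5(59) = 59 + 5 = 64

64


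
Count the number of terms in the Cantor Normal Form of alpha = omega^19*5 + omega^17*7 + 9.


CNF: omega^19*5 + omega^17*7 + 9
Count the summands separated by '+':
  term 1: omega^19*5
  term 2: omega^17*7
  term 3: 9
Total terms = 3

3


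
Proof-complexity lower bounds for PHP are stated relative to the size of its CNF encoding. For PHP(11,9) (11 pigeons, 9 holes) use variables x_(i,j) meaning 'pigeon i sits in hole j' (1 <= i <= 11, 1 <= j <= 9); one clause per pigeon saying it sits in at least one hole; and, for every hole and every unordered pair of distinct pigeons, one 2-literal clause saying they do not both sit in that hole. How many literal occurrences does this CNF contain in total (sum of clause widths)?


PHP(11,9): 11 pigeons, 9 holes, 11*9 = 99 variables.
- pigeon clauses: one per pigeon -> 11 clauses of width 9 -> 99 literals
- hole clauses: 9 holes * C(11,2) = 9 * 55 -> 495 clauses of width 2 -> 990 literals
Total literal occurrences = 99 + 990 = 1089

1089


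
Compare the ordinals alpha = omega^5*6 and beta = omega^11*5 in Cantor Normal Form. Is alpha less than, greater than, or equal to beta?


Compare term by term from highest exponent:
alpha = omega^5*6
beta = omega^11*5
Term 1: alpha has omega^5*6, beta has omega^11*5
Result: alpha < beta

alpha < beta


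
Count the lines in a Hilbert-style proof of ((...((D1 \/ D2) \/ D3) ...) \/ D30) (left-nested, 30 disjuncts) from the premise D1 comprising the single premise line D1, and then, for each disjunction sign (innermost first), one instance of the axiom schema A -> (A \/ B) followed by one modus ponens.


Building the left-nested 30-ary disjunction from D1:
- 1 premise line (D1)
- 30 disjuncts means 29 disjunction signs; each needs 1 axiom instance + 1 MP = 2 lines: 2 * 29 = 58
Total = 1 + 58 = 59 lines.

59


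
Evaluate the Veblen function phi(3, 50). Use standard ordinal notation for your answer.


phi(3, 50):
phi(3, beta) = eta_beta (the beta-th eta number, fixed point of zeta).
phi(3, 50) = eta_50

eta_50


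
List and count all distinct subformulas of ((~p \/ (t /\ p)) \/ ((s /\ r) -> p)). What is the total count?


Formula: ((~p \/ (t /\ p)) \/ ((s /\ r) -> p))
Subformulas found:
  1. s
  2. r
  3. t
  4. p
  5. ~p
  6. (s /\ r)
  7. (t /\ p)
  8. ((s /\ r) -> p)
  9. (~p \/ (t /\ p))
  10. ((~p \/ (t /\ p)) \/ ((s /\ r) -> p))
Total distinct subformulas = 10

10


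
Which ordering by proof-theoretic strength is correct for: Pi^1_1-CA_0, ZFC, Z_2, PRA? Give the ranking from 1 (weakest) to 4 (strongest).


Ordering by consistency strength:
1. PRA
2. Pi^1_1-CA_0
3. Z_2
4. ZFC


Pi^1_1-CA_0=2, ZFC=4, Z_2=3, PRA=1


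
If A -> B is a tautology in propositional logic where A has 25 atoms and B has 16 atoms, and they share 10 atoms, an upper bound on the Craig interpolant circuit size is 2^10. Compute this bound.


Shared atoms = 10
Craig interpolant size bound = 2^10
= 1024

1024


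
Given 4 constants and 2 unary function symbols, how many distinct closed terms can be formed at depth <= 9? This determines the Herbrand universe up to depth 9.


Herbrand terms by depth:
Depth 0: 4 constants
Depth 1: 8 new terms (running total: 12)
Depth 2: 16 new terms (running total: 28)
Depth 3: 32 new terms (running total: 60)
Depth 4: 64 new terms (running total: 124)
Depth 5: 128 new terms (running total: 252)
Depth 6: 256 new terms (running total: 508)
Depth 7: 512 new terms (running total: 1020)
Depth 8: 1024 new terms (running total: 2044)
Depth 9: 2048 new terms (running total: 4092)
Total distinct ground terms = 4092

4092


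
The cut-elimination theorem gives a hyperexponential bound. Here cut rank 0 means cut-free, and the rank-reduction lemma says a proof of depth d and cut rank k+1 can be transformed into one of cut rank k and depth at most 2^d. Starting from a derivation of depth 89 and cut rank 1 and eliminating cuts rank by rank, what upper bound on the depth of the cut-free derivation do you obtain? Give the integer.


Each rank reduction sends depth d to at most 2^d; cut rank r needs r reductions.
2_0(89) = 89
2_1(89) = 2^89 = 618970019642690137449562112
Cut-free depth bound = 618970019642690137449562112

618970019642690137449562112


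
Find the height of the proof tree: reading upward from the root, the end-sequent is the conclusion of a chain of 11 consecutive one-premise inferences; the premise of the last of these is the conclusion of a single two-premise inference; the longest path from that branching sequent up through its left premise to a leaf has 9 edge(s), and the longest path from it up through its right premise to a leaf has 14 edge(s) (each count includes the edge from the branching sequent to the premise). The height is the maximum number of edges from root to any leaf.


Longest path through the left premise: 9 edges (measured from the branching sequent)
Longest path through the right premise: 14 edges
Height of the subtree rooted at the branching sequent: max(9, 14) = 14
The branching sequent sits 11 edges above the root (the chain of one-premise inferences), so height = 14 + 11 = 25

25


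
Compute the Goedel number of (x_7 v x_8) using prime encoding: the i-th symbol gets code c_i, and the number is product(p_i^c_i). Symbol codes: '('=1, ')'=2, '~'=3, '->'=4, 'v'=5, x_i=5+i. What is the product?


Formula: (x_7 v x_8)
Symbol codes: [1, 12, 5, 13, 2]
Primes: [2, 3, 5, 7, 11]
p_1^1 = 2^1 = 2
p_2^12 = 3^12 = 531441
p_3^5 = 5^5 = 3125
p_4^13 = 7^13 = 96889010407
p_5^2 = 11^2 = 121
Product = 38939911888403030793750

38939911888403030793750


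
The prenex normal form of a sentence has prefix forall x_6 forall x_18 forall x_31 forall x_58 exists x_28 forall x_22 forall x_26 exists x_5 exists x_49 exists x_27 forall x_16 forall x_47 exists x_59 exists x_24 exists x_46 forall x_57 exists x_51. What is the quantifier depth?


Quantifier prefix has 17 quantifier symbols.
Quantifier depth = 17

17


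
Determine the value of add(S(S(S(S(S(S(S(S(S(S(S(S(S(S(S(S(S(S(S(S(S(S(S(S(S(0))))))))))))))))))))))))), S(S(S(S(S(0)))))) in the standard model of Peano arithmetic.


add(S^25(0), S^5(0)):
S^25(0) = 25
S^5(0) = 5
25 + 5 = 30

30


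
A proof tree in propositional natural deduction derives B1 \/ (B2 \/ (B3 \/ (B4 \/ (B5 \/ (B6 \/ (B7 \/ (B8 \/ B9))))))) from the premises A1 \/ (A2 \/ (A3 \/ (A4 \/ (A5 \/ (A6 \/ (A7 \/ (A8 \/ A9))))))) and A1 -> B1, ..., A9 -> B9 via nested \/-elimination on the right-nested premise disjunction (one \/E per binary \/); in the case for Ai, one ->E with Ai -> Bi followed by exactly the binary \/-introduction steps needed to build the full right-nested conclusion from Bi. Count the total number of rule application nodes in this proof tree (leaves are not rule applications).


Constructive dilemma with 9 branches, all disjunctions right-nested:
- \/E: the premise has 8 binary \/, each eliminated once: 8 nodes.
- ->E: one per case (Ai with Ai -> Bi gives Bi): 9 nodes.
- \/I: in case i < n, Bi needs 1 step to form Bi \/ (B(i+1) \/ ...) and then i-1 steps to prepend B(i-1), ..., B1, i.e. i steps; in case i = n, B9 needs 8 prepend steps.
  \/I total = (1 + 2 + ... + 8) + 8 = 36 + 8 = 44 nodes.
Total = 8 + 9 + 44 = 61

61


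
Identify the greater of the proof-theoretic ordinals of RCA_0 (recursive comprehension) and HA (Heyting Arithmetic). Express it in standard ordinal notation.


Proof-theoretic ordinal of RCA_0 (recursive comprehension): omega^omega
Proof-theoretic ordinal of HA (Heyting Arithmetic): epsilon_0
Comparing: omega^omega < epsilon_0.
The larger ordinal is epsilon_0 (from HA (Heyting Arithmetic)).

epsilon_0


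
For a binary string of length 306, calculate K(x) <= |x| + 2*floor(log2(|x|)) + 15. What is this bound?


floor(log2(306)) = 8
2 * 8 = 16
K(x) <= 306 + 16 + 15 = 337

337


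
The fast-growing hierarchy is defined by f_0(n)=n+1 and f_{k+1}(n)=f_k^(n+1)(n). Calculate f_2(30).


f_2(30) = f_1^31(30)
f_1(m) = 2m + 1.
Iterating: f_1^k(n) = 2^k*(n+1) - 1.
f_2(30) = 2^31*(30+1) - 1 = 2147483648*31 - 1 = 66571993087

66571993087


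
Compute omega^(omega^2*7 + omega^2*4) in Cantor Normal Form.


omega^(omega^2*7 + omega^2*4):
Both terms of the exponent have the same exponent 2, so they merge: omega^2*7 + omega^2*4 = omega^2*(7+4) = omega^2*11.
omega raised to a CNF ordinal is a single CNF term: Result = omega^(omega^2*11)

omega^(omega^2*11)


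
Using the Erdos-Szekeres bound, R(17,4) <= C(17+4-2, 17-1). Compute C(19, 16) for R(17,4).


R(17,4) <= C(17+4-2, 17-1) = C(19, 16)
C(19, 16) = 19! / (16! * 3!)
= 969

969


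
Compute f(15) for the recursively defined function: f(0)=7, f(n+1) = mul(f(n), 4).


f(0) = 7
f(1) = mul(f(0), 4) = mul(7, 4) = 28
f(2) = mul(f(1), 4) = mul(28, 4) = 112
f(3) = mul(f(2), 4) = mul(112, 4) = 448
f(4) = mul(f(3), 4) = mul(448, 4) = 1792
f(5) = mul(f(4), 4) = mul(1792, 4) = 7168
f(6) = mul(f(5), 4) = mul(7168, 4) = 28672
f(7) = mul(f(6), 4) = mul(28672, 4) = 114688
f(8) = mul(f(7), 4) = mul(114688, 4) = 458752
f(9) = mul(f(8), 4) = mul(458752, 4) = 1835008
f(10) = mul(f(9), 4) = mul(1835008, 4) = 7340032
f(11) = mul(f(10), 4) = mul(7340032, 4) = 29360128
f(12) = mul(f(11), 4) = mul(29360128, 4) = 117440512
f(13) = mul(f(12), 4) = mul(117440512, 4) = 469762048
f(14) = mul(f(13), 4) = mul(469762048, 4) = 1879048192
f(15) = mul(f(14), 4) = mul(1879048192, 4) = 7516192768


7516192768


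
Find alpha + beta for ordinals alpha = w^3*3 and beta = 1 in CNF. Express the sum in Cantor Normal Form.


Ordinal addition w^3*3 + 1:
Leading exponent of alpha (3) > leading exponent of beta (0).
Since alpha's term has higher exponent than beta's leading term,
the sum is simply alpha followed by beta.
Result = w^3*3 + 1

w^3*3 + 1


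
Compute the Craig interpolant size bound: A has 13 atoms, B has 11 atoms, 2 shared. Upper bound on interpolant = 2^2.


Shared atoms = 2
Craig interpolant size bound = 2^2
= 4

4


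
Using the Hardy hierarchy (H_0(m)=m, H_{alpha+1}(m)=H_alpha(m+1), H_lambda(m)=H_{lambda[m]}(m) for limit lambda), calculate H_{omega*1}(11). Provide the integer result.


H_{omega*1}(11):
For the Hardy hierarchy, H_{omega*k}(n) = 2^k * n.
2^1 = 2.
2 * 11 = 22

22


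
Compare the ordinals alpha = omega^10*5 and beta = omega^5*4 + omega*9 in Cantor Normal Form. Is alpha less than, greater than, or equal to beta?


Compare term by term from highest exponent:
alpha = omega^10*5
beta = omega^5*4 + omega*9
Term 1: alpha has omega^10*5, beta has omega^5*4
Term 2: alpha has omega^0*0, beta has omega^1*9
Result: alpha > beta

alpha > beta


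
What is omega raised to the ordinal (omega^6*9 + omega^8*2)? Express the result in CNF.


omega^(omega^6*9 + omega^8*2):
In ordinal addition a term is absorbed by a following term of strictly larger exponent: 6 < 8, so omega^6*9 + omega^8*2 = omega^8*2.
omega raised to a CNF ordinal is a single CNF term: Result = omega^(omega^8*2)

omega^(omega^8*2)


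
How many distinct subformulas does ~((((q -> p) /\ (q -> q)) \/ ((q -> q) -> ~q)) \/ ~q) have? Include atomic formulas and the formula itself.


Formula: ~((((q -> p) /\ (q -> q)) \/ ((q -> q) -> ~q)) \/ ~q)
Subformulas found:
  1. q
  2. p
  3. ~q
  4. (q -> q)
  5. (q -> p)
  6. ((q -> q) -> ~q)
  7. ((q -> p) /\ (q -> q))
  8. (((q -> p) /\ (q -> q)) \/ ((q -> q) -> ~q))
  9. ((((q -> p) /\ (q -> q)) \/ ((q -> q) -> ~q)) \/ ~q)
  10. ~((((q -> p) /\ (q -> q)) \/ ((q -> q) -> ~q)) \/ ~q)
Total distinct subformulas = 10

10


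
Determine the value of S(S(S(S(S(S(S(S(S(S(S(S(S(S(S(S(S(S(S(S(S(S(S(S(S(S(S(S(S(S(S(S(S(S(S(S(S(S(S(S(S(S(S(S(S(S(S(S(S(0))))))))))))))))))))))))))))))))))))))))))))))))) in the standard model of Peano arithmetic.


Counting successors applied to 0:
49 applications of S to 0 = 49

49


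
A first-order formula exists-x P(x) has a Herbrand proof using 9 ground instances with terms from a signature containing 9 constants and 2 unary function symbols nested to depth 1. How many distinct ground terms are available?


Herbrand terms by depth:
Depth 0: 9 constants
Depth 1: 18 new terms (running total: 27)
Total distinct ground terms = 27

27


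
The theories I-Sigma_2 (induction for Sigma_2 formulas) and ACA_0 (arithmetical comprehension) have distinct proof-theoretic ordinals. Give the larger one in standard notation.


Proof-theoretic ordinal of I-Sigma_2 (induction for Sigma_2 formulas): omega^(omega^omega)
Proof-theoretic ordinal of ACA_0 (arithmetical comprehension): epsilon_0
Comparing: omega^(omega^omega) < epsilon_0.
The larger ordinal is epsilon_0 (from ACA_0 (arithmetical comprehension)).

epsilon_0


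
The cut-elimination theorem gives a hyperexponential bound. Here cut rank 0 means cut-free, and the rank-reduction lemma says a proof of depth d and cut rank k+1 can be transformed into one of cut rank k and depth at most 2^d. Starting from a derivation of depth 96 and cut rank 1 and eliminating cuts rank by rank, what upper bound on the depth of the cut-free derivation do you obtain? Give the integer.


Each rank reduction sends depth d to at most 2^d; cut rank r needs r reductions.
2_0(96) = 96
2_1(96) = 2^96 = 79228162514264337593543950336
Cut-free depth bound = 79228162514264337593543950336

79228162514264337593543950336


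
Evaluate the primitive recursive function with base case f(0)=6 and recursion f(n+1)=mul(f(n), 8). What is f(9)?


f(0) = 6
f(1) = mul(f(0), 8) = mul(6, 8) = 48
f(2) = mul(f(1), 8) = mul(48, 8) = 384
f(3) = mul(f(2), 8) = mul(384, 8) = 3072
f(4) = mul(f(3), 8) = mul(3072, 8) = 24576
f(5) = mul(f(4), 8) = mul(24576, 8) = 196608
f(6) = mul(f(5), 8) = mul(196608, 8) = 1572864
f(7) = mul(f(6), 8) = mul(1572864, 8) = 12582912
f(8) = mul(f(7), 8) = mul(12582912, 8) = 100663296
f(9) = mul(f(8), 8) = mul(100663296, 8) = 805306368


805306368


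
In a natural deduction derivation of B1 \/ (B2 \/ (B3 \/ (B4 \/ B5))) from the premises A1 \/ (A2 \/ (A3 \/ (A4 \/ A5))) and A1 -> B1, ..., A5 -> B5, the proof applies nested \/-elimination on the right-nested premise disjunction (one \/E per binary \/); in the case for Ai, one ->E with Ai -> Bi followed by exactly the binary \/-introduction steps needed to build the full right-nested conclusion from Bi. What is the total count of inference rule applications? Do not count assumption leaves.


Constructive dilemma with 5 branches, all disjunctions right-nested:
- \/E: the premise has 4 binary \/, each eliminated once: 4 nodes.
- ->E: one per case (Ai with Ai -> Bi gives Bi): 5 nodes.
- \/I: in case i < n, Bi needs 1 step to form Bi \/ (B(i+1) \/ ...) and then i-1 steps to prepend B(i-1), ..., B1, i.e. i steps; in case i = n, B5 needs 4 prepend steps.
  \/I total = (1 + 2 + ... + 4) + 4 = 10 + 4 = 14 nodes.
Total = 4 + 5 + 14 = 23

23


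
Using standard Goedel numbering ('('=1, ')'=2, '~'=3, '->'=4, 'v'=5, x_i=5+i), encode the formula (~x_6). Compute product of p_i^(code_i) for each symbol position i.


Formula: (~x_6)
Symbol codes: [1, 3, 11, 2]
Primes: [2, 3, 5, 7]
p_1^1 = 2^1 = 2
p_2^3 = 3^3 = 27
p_3^11 = 5^11 = 48828125
p_4^2 = 7^2 = 49
Product = 129199218750

129199218750


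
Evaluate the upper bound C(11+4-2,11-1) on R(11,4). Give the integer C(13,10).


R(11,4) <= C(11+4-2, 11-1) = C(13, 10)
C(13, 10) = 13! / (10! * 3!)
= 286

286


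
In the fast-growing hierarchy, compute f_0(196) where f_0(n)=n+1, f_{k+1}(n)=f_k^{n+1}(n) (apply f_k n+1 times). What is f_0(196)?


f_0(196) = 196 + 1 = 197

197


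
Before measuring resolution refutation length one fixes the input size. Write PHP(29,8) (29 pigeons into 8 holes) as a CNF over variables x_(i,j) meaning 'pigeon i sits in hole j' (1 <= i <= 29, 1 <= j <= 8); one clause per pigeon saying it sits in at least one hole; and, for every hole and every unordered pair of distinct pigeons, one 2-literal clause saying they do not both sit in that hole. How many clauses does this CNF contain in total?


PHP(29,8): 29 pigeons, 8 holes, 29*8 = 232 variables.
- pigeon clauses: one per pigeon -> 29 clauses
- hole clauses: 8 holes * C(29,2) = 8 * 406 -> 3248 clauses
Total clauses = 29 + 3248 = 3277

3277


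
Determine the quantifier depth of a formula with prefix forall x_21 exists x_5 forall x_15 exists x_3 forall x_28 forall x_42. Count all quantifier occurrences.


Quantifier prefix has 6 quantifier symbols.
Quantifier depth = 6

6


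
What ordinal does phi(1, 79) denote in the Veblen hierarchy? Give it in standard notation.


phi(1, 79):
phi(1, beta) = epsilon_beta (the beta-th epsilon number).
phi(1, 79) = epsilon_79

epsilon_79


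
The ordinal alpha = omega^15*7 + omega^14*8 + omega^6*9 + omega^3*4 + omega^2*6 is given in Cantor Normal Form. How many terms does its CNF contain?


CNF: omega^15*7 + omega^14*8 + omega^6*9 + omega^3*4 + omega^2*6
Count the summands separated by '+':
  term 1: omega^15*7
  term 2: omega^14*8
  term 3: omega^6*9
  term 4: omega^3*4
  term 5: omega^2*6
Total terms = 5

5


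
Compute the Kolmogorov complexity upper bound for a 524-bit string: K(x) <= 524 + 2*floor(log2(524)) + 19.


floor(log2(524)) = 9
2 * 9 = 18
K(x) <= 524 + 18 + 19 = 561

561


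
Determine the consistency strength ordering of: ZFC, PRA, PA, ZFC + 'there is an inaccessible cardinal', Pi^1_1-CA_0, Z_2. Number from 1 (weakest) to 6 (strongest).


Ordering by consistency strength:
1. PRA
2. PA
3. Pi^1_1-CA_0
4. Z_2
5. ZFC
6. ZFC + 'there is an inaccessible cardinal'


ZFC=5, PRA=1, PA=2, ZFC + 'there is an inaccessible cardinal'=6, Pi^1_1-CA_0=3, Z_2=4


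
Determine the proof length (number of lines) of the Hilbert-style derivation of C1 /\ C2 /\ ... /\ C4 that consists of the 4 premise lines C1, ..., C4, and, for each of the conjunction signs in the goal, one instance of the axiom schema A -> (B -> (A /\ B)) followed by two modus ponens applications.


Conjoining 4 premises:
- 4 premise lines
- the goal has 3 conjunction signs; each costs 1 axiom instance + 2 MP = 3 lines: 3 * 3 = 9
Total = 4 + 9 = 13 lines.

13


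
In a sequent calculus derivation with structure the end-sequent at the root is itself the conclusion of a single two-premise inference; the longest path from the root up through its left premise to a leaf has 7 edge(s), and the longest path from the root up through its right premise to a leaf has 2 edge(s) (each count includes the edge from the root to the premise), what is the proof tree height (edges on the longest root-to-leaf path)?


Longest path through the left premise: 7 edges (measured from the branching sequent)
Longest path through the right premise: 2 edges
Height of the subtree rooted at the branching sequent: max(7, 2) = 7
The branching sequent is the root itself.
Total height = 7

7


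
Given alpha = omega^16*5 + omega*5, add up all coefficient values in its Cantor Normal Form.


CNF: omega^16*5 + omega*5
Coefficients: 5 + 5 = 10

10


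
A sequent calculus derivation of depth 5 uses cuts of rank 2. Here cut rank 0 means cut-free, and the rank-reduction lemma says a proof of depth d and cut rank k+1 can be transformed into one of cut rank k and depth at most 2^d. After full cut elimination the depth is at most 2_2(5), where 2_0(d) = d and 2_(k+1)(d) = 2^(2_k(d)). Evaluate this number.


Each rank reduction sends depth d to at most 2^d; cut rank r needs r reductions.
2_0(5) = 5
2_1(5) = 2^5 = 32
2_2(5) = 2^32 = 4294967296
Cut-free depth bound = 4294967296

4294967296


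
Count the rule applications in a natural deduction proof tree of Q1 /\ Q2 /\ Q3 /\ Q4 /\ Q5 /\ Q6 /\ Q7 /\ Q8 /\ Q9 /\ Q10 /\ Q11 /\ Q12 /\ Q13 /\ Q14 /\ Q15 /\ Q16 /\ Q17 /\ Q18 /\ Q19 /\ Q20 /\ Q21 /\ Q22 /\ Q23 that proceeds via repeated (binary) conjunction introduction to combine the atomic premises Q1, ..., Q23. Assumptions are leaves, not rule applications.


The target conjunction has 23 conjuncts, i.e. 22 binary /\ connectives.
Each conjunction-intro joins two pieces, so 23 atoms require 23-1 = 22 applications.
Total inference nodes = 22

22


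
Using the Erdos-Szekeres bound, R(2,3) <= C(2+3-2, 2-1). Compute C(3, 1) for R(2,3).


R(2,3) <= C(2+3-2, 2-1) = C(3, 1)
C(3, 1) = 3! / (1! * 2!)
= 3

3


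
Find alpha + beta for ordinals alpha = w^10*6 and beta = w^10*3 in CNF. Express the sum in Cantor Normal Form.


Ordinal addition w^10*6 + w^10*3:
Both terms have the same exponent 10.
w^e*c + w^e*d = w^e*(c+d).
Result = w^10*(6+3) = w^10*9

w^10*9


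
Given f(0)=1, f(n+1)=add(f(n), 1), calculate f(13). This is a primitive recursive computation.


f(0) = 1
f(1) = add(f(0), 1) = add(1, 1) = 2
f(2) = add(f(1), 1) = add(2, 1) = 3
f(3) = add(f(2), 1) = add(3, 1) = 4
f(4) = add(f(3), 1) = add(4, 1) = 5
f(5) = add(f(4), 1) = add(5, 1) = 6
f(6) = add(f(5), 1) = add(6, 1) = 7
f(7) = add(f(6), 1) = add(7, 1) = 8
f(8) = add(f(7), 1) = add(8, 1) = 9
f(9) = add(f(8), 1) = add(9, 1) = 10
f(10) = add(f(9), 1) = add(10, 1) = 11
f(11) = add(f(10), 1) = add(11, 1) = 12
f(12) = add(f(11), 1) = add(12, 1) = 13
f(13) = add(f(12), 1) = add(13, 1) = 14


14


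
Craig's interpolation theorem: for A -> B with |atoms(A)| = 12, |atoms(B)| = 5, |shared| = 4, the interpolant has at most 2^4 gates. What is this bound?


Shared atoms = 4
Craig interpolant size bound = 2^4
= 16

16
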